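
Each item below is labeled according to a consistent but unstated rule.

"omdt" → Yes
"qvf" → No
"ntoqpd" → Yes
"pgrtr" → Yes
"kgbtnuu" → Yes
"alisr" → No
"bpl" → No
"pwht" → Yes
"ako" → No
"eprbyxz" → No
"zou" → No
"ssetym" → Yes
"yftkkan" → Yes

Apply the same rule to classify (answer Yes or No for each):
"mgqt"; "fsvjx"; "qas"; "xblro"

Yes, No, No, No

Looking at the examples, the only property every 'Yes' case has and every 'No' case lacks is: contains 't'.
Yes: "mgqt", since has 't'. No: "fsvjx", since no 't'. No: "qas", since no 't'. No: "xblro", since no 't'.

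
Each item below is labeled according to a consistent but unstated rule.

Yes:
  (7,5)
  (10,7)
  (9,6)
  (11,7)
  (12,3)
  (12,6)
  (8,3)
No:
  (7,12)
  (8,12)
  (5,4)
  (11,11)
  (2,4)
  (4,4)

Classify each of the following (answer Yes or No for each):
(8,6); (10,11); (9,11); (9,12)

Rule: first > second AND sum ≥ 11. This holds for each 'Yes' example and fails for each 'No' one.
(8,6) → 8 > 6, 8+6 = 14 → Yes.
(10,11) → 10 < 11, 10+11 = 21 → No.
(9,11) → 9 < 11, 9+11 = 20 → No.
(9,12) → 9 < 12, 9+12 = 21 → No.

Yes, No, No, No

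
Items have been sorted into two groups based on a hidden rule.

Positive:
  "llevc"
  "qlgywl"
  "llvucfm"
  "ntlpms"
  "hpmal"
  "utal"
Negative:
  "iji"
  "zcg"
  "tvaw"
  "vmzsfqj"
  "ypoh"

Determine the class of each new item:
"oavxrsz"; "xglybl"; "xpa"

'Positive' ⟺ contains 'l'.
"oavxrsz": no 'l', does not satisfy this → Negative.
"xglybl": has 'l', has this property → Positive.
"xpa": no 'l', does not satisfy this → Negative.

Negative, Positive, Negative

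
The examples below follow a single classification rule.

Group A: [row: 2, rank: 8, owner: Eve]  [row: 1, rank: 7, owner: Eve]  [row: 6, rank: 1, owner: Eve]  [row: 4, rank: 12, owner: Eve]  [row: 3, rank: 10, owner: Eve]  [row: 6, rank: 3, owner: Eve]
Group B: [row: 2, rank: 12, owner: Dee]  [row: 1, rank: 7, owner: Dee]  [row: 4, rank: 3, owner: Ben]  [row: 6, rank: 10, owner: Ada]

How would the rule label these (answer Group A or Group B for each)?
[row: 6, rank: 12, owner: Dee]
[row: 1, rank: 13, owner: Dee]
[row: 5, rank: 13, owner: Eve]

Group B, Group B, Group A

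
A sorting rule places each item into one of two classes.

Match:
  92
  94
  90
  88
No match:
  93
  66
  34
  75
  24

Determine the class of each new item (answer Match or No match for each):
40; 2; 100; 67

No match, No match, Match, No match

The distinguishing property — even AND at least 75 — holds for all the 'Match' cases and none of the 'No match' cases.
40: 40 is even, 40 < 75, fails the rule → No match. 2: 2 is even, 2 < 75, fails the rule → No match. 100: 100 is even, 100 ≥ 75, qualifies → Match. 67: 67 is odd, 67 < 75, fails the rule → No match.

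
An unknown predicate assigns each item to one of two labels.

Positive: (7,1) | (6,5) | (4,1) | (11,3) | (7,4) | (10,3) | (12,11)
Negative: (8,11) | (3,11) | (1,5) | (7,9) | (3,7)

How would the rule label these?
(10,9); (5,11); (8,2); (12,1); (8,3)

Positive, Negative, Positive, Positive, Positive

The distinguishing property — first > second — holds for all the 'Positive' cases and none of the 'Negative' cases.
(10,9): 10 > 9 — has this property, so Positive.
(5,11): 5 < 11 — does not satisfy this, so Negative.
(8,2): 8 > 2 — has this property, so Positive.
(12,1): 12 > 1 — has this property, so Positive.
(8,3): 8 > 3 — has this property, so Positive.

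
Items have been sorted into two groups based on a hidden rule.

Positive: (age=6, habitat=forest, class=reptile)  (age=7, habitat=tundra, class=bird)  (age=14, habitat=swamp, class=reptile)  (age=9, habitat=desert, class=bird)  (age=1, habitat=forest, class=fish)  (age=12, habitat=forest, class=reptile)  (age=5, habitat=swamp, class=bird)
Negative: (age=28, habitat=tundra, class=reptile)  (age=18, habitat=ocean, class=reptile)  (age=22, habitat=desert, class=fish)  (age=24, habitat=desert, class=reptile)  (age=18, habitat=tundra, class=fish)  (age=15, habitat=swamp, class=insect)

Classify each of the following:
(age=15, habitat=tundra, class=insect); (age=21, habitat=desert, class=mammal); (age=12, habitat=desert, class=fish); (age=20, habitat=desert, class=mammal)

Negative, Negative, Positive, Negative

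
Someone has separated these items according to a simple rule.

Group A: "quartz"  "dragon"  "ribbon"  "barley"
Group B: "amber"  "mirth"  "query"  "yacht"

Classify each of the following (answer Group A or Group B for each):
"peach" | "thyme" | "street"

The common property of the 'Group A' items is: even length. No 'Group B' item has it.
"peach": length 5, does not pass → Group B. "thyme": length 5, does not pass → Group B. "street": length 6, fits → Group A.

Group B, Group B, Group A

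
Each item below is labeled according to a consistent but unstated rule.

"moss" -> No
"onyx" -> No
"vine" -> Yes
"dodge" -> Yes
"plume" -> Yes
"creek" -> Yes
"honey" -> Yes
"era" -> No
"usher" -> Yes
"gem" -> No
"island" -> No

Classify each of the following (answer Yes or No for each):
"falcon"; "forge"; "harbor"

No, Yes, No

Every 'Yes' example satisfies: length ≥ 4 AND contains 'e'. None of the 'No' examples do.
"falcon" → length 6, no 'e' → No.
"forge" → length 5, has 'e' → Yes.
"harbor" → length 6, no 'e' → No.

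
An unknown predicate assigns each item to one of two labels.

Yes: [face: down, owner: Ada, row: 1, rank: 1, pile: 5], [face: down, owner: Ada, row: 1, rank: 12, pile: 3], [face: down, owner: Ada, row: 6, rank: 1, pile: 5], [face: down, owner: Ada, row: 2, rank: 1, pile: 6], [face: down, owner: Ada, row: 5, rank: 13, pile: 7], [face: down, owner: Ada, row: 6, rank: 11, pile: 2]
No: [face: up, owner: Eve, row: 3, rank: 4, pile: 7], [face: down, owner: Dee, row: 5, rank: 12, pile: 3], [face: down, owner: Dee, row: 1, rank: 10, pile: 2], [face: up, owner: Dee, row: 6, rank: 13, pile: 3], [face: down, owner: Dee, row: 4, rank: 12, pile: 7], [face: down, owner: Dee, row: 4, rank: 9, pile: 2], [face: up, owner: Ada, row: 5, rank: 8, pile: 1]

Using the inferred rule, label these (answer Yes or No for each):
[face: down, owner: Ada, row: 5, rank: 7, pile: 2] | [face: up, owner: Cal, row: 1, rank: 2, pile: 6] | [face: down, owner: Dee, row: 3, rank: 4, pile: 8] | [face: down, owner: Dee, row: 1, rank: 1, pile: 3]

Yes, No, No, No

One predicate separates the groups cleanly: face is down AND owner is Ada.
[face: down, owner: Ada, row: 5, rank: 7, pile: 2] — face is down, owner is Ada, hence Yes. [face: up, owner: Cal, row: 1, rank: 2, pile: 6] — face is up, owner is Cal, hence No. [face: down, owner: Dee, row: 3, rank: 4, pile: 8] — face is down, owner is Dee, hence No. [face: down, owner: Dee, row: 1, rank: 1, pile: 3] — face is down, owner is Dee, hence No.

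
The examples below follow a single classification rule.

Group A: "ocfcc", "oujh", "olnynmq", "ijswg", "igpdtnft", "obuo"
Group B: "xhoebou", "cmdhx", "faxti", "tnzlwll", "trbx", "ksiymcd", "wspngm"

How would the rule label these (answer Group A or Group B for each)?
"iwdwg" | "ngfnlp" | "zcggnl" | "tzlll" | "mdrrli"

Group A, Group B, Group B, Group B, Group B

The rule appears to be: starts with a vowel.
"iwdwg": Group A (starts with 'i'). "ngfnlp": Group B (starts with 'n'). "zcggnl": Group B (starts with 'z'). "tzlll": Group B (starts with 't'). "mdrrli": Group B (starts with 'm').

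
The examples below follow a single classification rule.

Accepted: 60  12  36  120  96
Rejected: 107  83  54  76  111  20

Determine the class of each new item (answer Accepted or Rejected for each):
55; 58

'Accepted' ⟺ multiple of 12.

Rejected, Rejected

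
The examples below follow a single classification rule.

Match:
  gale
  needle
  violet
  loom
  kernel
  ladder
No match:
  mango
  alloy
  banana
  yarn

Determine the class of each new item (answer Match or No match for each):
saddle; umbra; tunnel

Match, No match, Match

The common property of the 'Match' items is: even length AND contains 'l'. No 'No match' item has it.
saddle: Match (length 6, has 'l').
umbra: No match (length 5, no 'l').
tunnel: Match (length 6, has 'l').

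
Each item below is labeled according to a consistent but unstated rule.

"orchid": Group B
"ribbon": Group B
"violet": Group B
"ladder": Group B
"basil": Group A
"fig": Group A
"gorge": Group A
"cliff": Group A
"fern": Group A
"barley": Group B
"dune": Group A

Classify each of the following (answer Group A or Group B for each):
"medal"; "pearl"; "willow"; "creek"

The common property of the 'Group A' items is: length ≤ 5. No 'Group B' item has it.
"medal": length 5, checks out → Group A.
"pearl": length 5, checks out → Group A.
"willow": length 6, lacks this property → Group B.
"creek": length 5, checks out → Group A.

Group A, Group A, Group B, Group A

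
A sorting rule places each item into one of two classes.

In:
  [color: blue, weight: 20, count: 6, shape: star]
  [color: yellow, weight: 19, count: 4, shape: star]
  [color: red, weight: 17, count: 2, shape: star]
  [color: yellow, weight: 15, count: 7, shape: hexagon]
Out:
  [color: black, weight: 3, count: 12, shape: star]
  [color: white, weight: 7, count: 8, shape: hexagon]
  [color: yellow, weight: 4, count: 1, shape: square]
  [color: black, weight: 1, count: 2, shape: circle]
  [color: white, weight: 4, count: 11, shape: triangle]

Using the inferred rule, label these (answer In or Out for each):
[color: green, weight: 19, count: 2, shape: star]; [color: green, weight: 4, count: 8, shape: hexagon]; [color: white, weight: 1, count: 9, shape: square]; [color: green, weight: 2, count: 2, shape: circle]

In, Out, Out, Out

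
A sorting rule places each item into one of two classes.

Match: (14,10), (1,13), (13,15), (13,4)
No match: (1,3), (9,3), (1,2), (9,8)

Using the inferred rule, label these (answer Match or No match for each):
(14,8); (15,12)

A rule that fits every label: max ≥ 10 — true of each 'Match' example, false of each 'No match' one.

Match, Match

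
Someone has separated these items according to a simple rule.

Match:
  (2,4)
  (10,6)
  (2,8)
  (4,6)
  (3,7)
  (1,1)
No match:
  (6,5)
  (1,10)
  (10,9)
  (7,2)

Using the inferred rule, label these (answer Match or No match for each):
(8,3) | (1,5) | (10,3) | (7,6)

No match, Match, No match, No match

The distinguishing property — sum is even — holds for all the 'Match' cases and none of the 'No match' cases.
(8,3) → 8+3 = 11 → No match. (1,5) → 1+5 = 6 → Match. (10,3) → 10+3 = 13 → No match. (7,6) → 7+6 = 13 → No match.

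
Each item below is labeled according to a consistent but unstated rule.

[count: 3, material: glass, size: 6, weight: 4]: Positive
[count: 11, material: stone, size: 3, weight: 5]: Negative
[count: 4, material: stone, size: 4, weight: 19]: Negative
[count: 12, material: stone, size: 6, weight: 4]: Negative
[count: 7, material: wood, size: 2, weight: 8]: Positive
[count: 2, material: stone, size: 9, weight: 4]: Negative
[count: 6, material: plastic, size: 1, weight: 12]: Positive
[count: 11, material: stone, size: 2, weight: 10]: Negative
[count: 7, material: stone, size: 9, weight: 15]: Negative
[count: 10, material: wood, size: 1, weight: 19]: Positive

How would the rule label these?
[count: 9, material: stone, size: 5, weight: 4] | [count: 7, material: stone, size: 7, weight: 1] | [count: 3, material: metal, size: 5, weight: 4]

The common property of the 'Positive' items is: material is not stone. No 'Negative' item has it.

Negative, Negative, Positive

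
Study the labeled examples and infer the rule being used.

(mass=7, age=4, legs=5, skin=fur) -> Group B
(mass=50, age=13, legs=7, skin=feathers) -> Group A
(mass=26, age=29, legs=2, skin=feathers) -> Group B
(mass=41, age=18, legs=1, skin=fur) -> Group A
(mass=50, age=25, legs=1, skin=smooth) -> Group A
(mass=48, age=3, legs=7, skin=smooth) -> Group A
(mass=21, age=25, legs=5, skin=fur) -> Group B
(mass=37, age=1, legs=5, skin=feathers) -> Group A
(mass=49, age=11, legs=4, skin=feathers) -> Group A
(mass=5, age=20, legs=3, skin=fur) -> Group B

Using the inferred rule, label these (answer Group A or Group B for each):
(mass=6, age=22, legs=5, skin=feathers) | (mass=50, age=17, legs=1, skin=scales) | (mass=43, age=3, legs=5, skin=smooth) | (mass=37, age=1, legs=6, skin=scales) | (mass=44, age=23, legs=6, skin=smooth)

Group B, Group A, Group A, Group A, Group A

Every 'Group A' example satisfies: mass ≥ 37. None of the 'Group B' examples do.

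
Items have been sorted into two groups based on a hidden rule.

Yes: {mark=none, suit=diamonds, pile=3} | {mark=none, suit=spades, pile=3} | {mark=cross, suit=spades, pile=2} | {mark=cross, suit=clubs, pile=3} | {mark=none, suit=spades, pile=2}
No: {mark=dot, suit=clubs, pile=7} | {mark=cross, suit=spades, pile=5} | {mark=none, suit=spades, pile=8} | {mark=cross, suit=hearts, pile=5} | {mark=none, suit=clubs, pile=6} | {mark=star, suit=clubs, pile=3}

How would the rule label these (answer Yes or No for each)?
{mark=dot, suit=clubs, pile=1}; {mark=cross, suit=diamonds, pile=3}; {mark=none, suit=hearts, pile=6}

'Yes' ⟺ mark is not star AND pile ≤ 3.
{mark=dot, suit=clubs, pile=1}: mark is dot, pile = 1 — qualifies, so Yes.
{mark=cross, suit=diamonds, pile=3}: mark is cross, pile = 3 — qualifies, so Yes.
{mark=none, suit=hearts, pile=6}: mark is none, pile = 6 — does not fit, so No.

Yes, Yes, No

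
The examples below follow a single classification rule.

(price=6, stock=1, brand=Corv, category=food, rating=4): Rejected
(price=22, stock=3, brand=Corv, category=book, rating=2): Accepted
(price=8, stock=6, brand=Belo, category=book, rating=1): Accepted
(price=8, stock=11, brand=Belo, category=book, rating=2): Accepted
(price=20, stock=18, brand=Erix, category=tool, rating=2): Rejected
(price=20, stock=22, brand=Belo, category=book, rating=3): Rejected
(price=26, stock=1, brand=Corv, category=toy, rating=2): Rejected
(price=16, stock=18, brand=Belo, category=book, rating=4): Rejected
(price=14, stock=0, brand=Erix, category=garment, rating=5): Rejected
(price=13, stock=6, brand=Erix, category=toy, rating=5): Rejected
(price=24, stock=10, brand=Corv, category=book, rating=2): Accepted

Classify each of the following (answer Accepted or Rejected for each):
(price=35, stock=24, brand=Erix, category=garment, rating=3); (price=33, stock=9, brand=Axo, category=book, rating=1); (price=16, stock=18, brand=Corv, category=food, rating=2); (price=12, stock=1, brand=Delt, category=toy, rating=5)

Rejected, Accepted, Rejected, Rejected

The common property of the 'Accepted' items is: category is book AND rating ≤ 2. No 'Rejected' item has it.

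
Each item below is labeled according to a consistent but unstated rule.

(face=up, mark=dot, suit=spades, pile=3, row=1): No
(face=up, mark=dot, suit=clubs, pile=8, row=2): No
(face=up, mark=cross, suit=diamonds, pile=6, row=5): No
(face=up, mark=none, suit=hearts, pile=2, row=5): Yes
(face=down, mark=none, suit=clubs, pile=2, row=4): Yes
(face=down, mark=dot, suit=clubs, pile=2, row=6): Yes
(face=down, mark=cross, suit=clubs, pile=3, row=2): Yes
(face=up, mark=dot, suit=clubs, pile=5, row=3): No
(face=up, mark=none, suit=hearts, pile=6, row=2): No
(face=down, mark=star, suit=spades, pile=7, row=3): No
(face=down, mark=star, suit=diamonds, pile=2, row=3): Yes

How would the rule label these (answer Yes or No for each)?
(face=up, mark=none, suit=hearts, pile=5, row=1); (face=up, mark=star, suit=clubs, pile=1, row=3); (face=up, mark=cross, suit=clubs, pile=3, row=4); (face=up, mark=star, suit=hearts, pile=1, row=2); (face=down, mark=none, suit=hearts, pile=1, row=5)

All 'Yes' examples share one property — row ≥ 2 AND pile ≤ 3 — and every 'No' example lacks it.
(face=up, mark=none, suit=hearts, pile=5, row=1): No (row = 1, pile = 5).
(face=up, mark=star, suit=clubs, pile=1, row=3): Yes (row = 3, pile = 1).
(face=up, mark=cross, suit=clubs, pile=3, row=4): Yes (row = 4, pile = 3).
(face=up, mark=star, suit=hearts, pile=1, row=2): Yes (row = 2, pile = 1).
(face=down, mark=none, suit=hearts, pile=1, row=5): Yes (row = 5, pile = 1).

No, Yes, Yes, Yes, Yes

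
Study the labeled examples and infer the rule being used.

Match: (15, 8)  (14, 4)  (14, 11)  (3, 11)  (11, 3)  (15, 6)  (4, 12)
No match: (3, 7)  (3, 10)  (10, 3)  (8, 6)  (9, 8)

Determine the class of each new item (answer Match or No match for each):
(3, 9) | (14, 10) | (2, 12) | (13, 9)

The simplest hypothesis consistent with all the labels is: max ≥ 11.
(3, 9): max 9 — doesn't match, so No match.
(14, 10): max 14 — fits, so Match.
(2, 12): max 12 — fits, so Match.
(13, 9): max 13 — fits, so Match.

No match, Match, Match, Match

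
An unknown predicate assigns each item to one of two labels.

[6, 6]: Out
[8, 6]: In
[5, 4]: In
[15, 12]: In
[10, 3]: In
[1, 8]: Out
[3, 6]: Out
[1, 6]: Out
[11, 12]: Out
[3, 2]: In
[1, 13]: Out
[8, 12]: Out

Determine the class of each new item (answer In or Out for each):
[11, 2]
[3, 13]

In, Out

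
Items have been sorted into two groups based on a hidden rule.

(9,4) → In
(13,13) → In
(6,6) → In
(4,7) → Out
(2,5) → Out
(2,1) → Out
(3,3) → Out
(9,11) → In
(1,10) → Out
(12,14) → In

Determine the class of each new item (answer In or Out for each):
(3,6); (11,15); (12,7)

The simplest hypothesis consistent with all the labels is: sum ≥ 12.
Out: (3,6), since 3+6 = 9. In: (11,15), since 11+15 = 26. In: (12,7), since 12+7 = 19.

Out, In, In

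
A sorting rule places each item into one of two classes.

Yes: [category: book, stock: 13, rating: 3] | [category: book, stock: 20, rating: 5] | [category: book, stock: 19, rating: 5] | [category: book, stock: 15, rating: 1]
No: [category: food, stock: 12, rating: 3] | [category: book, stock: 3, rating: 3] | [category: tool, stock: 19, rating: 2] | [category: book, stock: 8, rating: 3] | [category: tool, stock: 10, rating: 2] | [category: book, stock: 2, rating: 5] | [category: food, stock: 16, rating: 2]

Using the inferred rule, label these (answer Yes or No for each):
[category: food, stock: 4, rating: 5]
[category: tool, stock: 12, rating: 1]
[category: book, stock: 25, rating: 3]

No, No, Yes

The rule appears to be: category is book AND stock ≥ 10.
No: [category: food, stock: 4, rating: 5], since category is food, stock = 4.
No: [category: tool, stock: 12, rating: 1], since category is tool, stock = 12.
Yes: [category: book, stock: 25, rating: 3], since category is book, stock = 25.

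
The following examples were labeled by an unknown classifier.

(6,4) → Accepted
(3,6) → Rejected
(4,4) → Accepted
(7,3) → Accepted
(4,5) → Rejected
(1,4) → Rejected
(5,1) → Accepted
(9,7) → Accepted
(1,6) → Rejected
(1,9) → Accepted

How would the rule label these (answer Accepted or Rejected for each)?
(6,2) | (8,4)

Accepted, Accepted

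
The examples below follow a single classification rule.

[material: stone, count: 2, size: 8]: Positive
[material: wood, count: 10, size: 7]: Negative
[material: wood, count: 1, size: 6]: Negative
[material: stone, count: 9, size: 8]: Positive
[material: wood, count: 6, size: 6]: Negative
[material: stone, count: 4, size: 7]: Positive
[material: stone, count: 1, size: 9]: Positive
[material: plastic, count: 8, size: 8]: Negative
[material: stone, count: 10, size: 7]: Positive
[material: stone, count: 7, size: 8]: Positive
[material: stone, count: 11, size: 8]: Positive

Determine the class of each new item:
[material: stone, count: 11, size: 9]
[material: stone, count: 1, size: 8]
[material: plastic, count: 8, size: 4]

Positive, Positive, Negative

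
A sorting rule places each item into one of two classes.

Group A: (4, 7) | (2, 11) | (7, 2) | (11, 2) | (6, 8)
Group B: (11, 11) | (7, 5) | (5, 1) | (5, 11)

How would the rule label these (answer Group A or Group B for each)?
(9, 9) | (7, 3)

Group B, Group B

Every 'Group A' example satisfies: product is even. None of the 'Group B' examples do.
(9, 9): Group B (9·9 = 81).
(7, 3): Group B (7·3 = 21).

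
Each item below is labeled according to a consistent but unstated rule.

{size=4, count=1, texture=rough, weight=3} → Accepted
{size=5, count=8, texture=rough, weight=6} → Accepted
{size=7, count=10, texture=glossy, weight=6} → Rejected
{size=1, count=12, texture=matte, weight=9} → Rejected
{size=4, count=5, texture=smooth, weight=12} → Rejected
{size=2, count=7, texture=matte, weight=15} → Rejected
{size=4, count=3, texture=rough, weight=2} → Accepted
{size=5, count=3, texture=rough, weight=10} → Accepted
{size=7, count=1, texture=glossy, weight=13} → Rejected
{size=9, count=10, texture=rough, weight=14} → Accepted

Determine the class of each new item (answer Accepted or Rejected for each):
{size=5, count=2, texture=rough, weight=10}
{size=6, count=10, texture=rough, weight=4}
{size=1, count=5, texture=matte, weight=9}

Accepted, Accepted, Rejected

The simplest hypothesis consistent with all the labels is: texture is rough.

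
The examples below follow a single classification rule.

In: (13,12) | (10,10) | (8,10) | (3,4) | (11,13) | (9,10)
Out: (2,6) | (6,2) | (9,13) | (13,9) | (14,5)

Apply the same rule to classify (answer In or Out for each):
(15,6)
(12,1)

Out, Out

'In' ⟺ |first − second| ≤ 2.
(15,6) → |15−6| = 9 → Out. (12,1) → |12−1| = 11 → Out.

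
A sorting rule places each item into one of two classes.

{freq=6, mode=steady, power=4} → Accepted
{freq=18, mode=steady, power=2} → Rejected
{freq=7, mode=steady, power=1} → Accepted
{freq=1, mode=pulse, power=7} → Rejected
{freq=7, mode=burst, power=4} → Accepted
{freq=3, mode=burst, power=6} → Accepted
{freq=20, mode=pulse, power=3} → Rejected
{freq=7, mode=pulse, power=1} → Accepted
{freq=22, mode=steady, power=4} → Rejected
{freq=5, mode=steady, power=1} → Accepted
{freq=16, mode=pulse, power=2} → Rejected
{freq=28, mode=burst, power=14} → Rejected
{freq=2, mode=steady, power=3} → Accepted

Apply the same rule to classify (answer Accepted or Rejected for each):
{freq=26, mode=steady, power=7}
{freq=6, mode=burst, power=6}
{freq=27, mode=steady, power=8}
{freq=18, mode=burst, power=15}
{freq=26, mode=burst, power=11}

Rejected, Accepted, Rejected, Rejected, Rejected

All 'Accepted' examples share one property — freq ≥ 2 AND freq ≤ 7 — and every 'Rejected' example lacks it.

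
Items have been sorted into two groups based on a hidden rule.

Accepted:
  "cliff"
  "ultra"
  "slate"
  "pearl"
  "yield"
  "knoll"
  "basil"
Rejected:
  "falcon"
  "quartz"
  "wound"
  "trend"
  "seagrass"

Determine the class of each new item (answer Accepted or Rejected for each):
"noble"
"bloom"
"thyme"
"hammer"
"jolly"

The rule appears to be: odd length AND contains 'l'.
Accepted: "noble", since length 5, has 'l'.
Accepted: "bloom", since length 5, has 'l'.
Rejected: "thyme", since length 5, no 'l'.
Rejected: "hammer", since length 6, no 'l'.
Accepted: "jolly", since length 5, has 'l'.

Accepted, Accepted, Rejected, Rejected, Accepted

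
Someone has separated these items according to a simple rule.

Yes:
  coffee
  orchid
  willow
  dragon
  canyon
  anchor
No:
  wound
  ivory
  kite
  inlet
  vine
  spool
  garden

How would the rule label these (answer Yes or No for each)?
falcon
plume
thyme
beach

Yes, No, No, No

The distinguishing property — even length AND contains 'o' — holds for all the 'Yes' cases and none of the 'No' cases.
Yes: falcon, since length 6, has 'o'.
No: plume, since length 5, no 'o'.
No: thyme, since length 5, no 'o'.
No: beach, since length 5, no 'o'.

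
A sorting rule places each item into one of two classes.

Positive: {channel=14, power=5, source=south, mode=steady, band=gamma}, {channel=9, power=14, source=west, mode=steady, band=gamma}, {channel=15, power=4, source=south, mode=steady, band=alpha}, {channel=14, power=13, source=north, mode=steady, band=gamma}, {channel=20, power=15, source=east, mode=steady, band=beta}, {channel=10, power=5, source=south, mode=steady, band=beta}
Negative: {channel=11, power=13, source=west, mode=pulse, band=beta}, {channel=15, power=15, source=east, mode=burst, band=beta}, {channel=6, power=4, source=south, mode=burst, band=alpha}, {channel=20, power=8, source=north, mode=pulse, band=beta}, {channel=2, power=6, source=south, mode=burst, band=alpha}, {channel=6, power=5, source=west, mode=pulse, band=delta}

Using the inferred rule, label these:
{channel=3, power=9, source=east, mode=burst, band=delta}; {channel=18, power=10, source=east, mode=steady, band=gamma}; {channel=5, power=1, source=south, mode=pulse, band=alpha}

Checking candidate rules against both groups, what survives is: mode is steady.
{channel=3, power=9, source=east, mode=burst, band=delta}: Negative (mode is burst). {channel=18, power=10, source=east, mode=steady, band=gamma}: Positive (mode is steady). {channel=5, power=1, source=south, mode=pulse, band=alpha}: Negative (mode is pulse).

Negative, Positive, Negative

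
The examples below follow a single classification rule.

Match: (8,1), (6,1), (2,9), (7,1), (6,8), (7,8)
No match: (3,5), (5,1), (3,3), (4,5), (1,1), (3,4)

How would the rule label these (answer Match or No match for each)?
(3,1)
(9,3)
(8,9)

No match, Match, Match

Rule: max ≥ 6. This holds for each 'Match' example and fails for each 'No match' one.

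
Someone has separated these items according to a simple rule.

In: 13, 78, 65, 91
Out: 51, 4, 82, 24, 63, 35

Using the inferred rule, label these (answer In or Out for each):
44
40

The rule appears to be: multiple of 13.
44: Out (44 = 13·3 + 5). 40: Out (40 = 13·3 + 1).

Out, Out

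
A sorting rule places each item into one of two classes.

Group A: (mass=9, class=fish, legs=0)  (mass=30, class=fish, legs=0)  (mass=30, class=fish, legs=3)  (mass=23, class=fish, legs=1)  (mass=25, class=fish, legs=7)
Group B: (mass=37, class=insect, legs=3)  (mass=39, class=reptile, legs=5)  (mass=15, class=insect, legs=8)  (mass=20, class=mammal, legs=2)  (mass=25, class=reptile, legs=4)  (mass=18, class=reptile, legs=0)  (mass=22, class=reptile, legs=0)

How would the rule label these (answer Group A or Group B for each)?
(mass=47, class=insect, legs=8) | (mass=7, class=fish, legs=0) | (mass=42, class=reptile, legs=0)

Group B, Group A, Group B

Comparing the two groups points to one rule — class is fish.
(mass=47, class=insect, legs=8) → class is insect → Group B. (mass=7, class=fish, legs=0) → class is fish → Group A. (mass=42, class=reptile, legs=0) → class is reptile → Group B.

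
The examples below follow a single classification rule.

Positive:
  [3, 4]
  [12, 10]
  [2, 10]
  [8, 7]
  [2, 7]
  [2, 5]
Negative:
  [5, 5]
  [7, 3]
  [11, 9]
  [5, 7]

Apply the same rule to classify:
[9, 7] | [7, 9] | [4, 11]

Negative, Negative, Positive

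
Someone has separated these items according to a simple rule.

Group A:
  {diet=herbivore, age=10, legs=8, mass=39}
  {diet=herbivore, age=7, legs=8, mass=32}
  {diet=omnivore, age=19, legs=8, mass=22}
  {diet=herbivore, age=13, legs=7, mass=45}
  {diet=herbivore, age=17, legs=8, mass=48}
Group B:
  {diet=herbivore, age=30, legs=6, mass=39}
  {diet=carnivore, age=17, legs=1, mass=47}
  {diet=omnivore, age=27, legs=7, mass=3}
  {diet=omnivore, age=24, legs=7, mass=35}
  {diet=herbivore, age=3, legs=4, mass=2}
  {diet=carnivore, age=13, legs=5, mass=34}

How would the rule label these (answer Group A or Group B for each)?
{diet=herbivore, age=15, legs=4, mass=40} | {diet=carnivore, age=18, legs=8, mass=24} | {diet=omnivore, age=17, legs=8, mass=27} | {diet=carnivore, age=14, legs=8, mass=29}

Rule: age ≤ 19 AND legs ≥ 6. This holds for each 'Group A' example and fails for each 'Group B' one.

Group B, Group A, Group A, Group A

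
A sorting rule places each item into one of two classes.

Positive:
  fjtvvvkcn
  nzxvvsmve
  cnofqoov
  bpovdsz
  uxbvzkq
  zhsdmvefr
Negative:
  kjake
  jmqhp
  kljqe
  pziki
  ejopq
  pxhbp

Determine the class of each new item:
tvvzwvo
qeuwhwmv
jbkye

Positive, Positive, Negative

One predicate separates the groups cleanly: contains 'v'.
tvvzwvo: Positive (has 'v').
qeuwhwmv: Positive (has 'v').
jbkye: Negative (no 'v').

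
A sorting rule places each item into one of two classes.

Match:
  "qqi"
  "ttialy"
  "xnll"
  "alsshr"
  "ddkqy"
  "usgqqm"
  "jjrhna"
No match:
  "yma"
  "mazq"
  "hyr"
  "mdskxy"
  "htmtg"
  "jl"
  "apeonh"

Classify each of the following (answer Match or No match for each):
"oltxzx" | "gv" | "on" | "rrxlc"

No match, No match, No match, Match

The common property of the 'Match' items is: has a double letter. No 'No match' item has it.
"oltxzx": No match (no doubled letter). "gv": No match (no doubled letter). "on": No match (no doubled letter). "rrxlc": Match ('rr' doubled).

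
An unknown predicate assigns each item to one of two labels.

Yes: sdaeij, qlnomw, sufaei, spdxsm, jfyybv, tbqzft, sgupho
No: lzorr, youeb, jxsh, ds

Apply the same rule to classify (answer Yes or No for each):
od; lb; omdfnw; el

Looking at the examples, the only property every 'Yes' case has and every 'No' case lacks is: length 6.
od: length 2 — fails the rule, so No. lb: length 2 — fails the rule, so No. omdfnw: length 6 — passes, so Yes. el: length 2 — fails the rule, so No.

No, No, Yes, No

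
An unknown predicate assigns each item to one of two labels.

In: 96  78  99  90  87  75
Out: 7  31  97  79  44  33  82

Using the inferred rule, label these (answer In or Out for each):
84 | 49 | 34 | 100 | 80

In, Out, Out, Out, Out

A rule that fits every label: multiple of 3 AND at least 44 — true of each 'In' example, false of each 'Out' one.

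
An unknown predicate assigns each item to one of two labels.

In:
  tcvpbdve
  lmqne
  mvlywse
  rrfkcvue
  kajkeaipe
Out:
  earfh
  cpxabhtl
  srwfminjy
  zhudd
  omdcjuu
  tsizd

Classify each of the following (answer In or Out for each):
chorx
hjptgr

Out, Out

Checking candidate rules against both groups, what survives is: ends with 'e'.
chorx → ends with 'x' → Out.
hjptgr → ends with 'r' → Out.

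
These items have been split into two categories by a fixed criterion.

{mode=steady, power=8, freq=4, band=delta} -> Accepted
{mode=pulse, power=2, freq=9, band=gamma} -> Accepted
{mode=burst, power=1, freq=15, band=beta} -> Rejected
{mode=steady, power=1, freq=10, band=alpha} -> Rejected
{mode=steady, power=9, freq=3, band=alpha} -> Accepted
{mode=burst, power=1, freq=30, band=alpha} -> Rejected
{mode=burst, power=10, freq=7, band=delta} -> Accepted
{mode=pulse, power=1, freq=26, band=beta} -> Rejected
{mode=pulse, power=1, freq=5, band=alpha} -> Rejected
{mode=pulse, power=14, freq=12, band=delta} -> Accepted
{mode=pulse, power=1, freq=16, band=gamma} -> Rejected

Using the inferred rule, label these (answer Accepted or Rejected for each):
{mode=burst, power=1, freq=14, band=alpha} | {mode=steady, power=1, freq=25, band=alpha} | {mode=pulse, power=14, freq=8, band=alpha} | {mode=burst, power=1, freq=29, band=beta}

The simplest hypothesis consistent with all the labels is: power ≥ 2.
{mode=burst, power=1, freq=14, band=alpha}: power = 1 — doesn't match, so Rejected.
{mode=steady, power=1, freq=25, band=alpha}: power = 1 — doesn't match, so Rejected.
{mode=pulse, power=14, freq=8, band=alpha}: power = 14 — has this property, so Accepted.
{mode=burst, power=1, freq=29, band=beta}: power = 1 — doesn't match, so Rejected.

Rejected, Rejected, Accepted, Rejected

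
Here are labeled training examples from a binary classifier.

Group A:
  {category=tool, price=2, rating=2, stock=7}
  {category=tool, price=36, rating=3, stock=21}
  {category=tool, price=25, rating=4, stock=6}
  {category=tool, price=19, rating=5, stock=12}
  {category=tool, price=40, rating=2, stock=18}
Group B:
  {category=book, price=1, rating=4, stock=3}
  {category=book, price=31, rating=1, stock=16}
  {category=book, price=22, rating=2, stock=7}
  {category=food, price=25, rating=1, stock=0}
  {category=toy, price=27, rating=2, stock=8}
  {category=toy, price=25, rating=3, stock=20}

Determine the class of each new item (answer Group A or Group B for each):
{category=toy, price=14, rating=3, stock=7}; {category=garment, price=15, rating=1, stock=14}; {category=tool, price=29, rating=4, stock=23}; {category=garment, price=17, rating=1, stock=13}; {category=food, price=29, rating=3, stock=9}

Group B, Group B, Group A, Group B, Group B

Rule: category is tool. This holds for each 'Group A' example and fails for each 'Group B' one.
{category=toy, price=14, rating=3, stock=7} — category is toy, hence Group B. {category=garment, price=15, rating=1, stock=14} — category is garment, hence Group B. {category=tool, price=29, rating=4, stock=23} — category is tool, hence Group A. {category=garment, price=17, rating=1, stock=13} — category is garment, hence Group B. {category=food, price=29, rating=3, stock=9} — category is food, hence Group B.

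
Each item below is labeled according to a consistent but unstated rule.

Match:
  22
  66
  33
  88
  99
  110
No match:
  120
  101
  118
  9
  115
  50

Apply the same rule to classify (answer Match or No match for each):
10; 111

One predicate separates the groups cleanly: multiple of 11.
10: 10 = 11·0 + 10, fails this test → No match. 111: 111 = 11·10 + 1, fails this test → No match.

No match, No match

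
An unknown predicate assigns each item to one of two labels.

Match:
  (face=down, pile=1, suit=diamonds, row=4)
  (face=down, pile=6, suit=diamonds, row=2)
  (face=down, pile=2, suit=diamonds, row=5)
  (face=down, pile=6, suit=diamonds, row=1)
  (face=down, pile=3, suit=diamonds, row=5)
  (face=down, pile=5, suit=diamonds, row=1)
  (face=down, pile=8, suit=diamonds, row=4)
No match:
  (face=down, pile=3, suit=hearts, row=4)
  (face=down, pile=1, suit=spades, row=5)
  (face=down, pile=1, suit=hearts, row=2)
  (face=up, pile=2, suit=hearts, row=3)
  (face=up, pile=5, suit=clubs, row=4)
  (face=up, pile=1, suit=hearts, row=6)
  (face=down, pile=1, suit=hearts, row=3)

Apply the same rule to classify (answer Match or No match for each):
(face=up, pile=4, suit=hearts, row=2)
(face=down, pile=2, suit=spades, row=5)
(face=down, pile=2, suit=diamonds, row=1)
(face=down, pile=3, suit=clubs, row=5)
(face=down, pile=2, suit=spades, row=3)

Comparing the two groups points to one rule — suit is diamonds.
No match: (face=up, pile=4, suit=hearts, row=2), since suit is hearts. No match: (face=down, pile=2, suit=spades, row=5), since suit is spades. Match: (face=down, pile=2, suit=diamonds, row=1), since suit is diamonds. No match: (face=down, pile=3, suit=clubs, row=5), since suit is clubs. No match: (face=down, pile=2, suit=spades, row=3), since suit is spades.

No match, No match, Match, No match, No match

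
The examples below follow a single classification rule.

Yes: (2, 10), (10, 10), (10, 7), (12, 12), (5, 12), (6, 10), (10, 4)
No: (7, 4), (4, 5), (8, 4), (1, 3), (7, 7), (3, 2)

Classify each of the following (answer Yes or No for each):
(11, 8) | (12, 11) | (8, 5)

One predicate separates the groups cleanly: max ≥ 10.

Yes, Yes, No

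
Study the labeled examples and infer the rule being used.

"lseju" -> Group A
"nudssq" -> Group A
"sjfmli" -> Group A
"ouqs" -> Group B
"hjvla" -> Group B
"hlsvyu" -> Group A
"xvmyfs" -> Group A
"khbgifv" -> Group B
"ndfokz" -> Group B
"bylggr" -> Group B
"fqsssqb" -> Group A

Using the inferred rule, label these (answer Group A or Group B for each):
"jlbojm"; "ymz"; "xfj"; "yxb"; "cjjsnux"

Group B, Group B, Group B, Group B, Group A

The simplest hypothesis consistent with all the labels is: length ≥ 5 AND contains 's'.
"jlbojm" — length 6, no 's', hence Group B.
"ymz" — length 3, no 's', hence Group B.
"xfj" — length 3, no 's', hence Group B.
"yxb" — length 3, no 's', hence Group B.
"cjjsnux" — length 7, has 's', hence Group A.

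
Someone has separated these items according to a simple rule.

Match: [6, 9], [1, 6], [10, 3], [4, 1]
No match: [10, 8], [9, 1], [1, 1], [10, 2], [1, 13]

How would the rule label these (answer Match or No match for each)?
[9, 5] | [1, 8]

No match, Match

The common property of the 'Match' items is: sum is odd. No 'No match' item has it.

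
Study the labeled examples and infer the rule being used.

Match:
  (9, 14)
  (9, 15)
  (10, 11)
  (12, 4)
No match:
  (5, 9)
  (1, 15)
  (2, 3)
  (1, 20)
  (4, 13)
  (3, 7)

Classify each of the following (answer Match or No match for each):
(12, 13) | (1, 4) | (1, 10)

Match, No match, No match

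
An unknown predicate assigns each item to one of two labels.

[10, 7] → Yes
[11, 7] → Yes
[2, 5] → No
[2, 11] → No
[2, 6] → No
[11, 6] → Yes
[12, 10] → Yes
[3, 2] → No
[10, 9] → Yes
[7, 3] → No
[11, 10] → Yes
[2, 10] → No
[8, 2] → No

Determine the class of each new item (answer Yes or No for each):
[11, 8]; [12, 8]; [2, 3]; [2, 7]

Yes, Yes, No, No

Rule: sum ≥ 17. This holds for each 'Yes' example and fails for each 'No' one.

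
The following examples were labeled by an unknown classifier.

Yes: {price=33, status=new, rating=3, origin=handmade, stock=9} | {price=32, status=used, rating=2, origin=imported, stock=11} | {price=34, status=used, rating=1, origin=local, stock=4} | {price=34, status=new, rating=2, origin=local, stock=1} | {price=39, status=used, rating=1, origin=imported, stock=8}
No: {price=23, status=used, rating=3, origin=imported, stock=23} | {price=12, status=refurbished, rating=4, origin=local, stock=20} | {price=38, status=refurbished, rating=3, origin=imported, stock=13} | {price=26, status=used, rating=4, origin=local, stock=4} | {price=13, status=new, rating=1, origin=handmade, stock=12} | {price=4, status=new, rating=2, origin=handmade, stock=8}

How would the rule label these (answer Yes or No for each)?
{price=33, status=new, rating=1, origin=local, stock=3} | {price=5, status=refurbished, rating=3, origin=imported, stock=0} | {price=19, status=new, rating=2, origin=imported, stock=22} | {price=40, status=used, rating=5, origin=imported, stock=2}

Yes, No, No, Yes

Every 'Yes' example satisfies: price ≥ 32 AND stock ≤ 11. None of the 'No' examples do.
{price=33, status=new, rating=1, origin=local, stock=3} → price = 33, stock = 3 → Yes. {price=5, status=refurbished, rating=3, origin=imported, stock=0} → price = 5, stock = 0 → No. {price=19, status=new, rating=2, origin=imported, stock=22} → price = 19, stock = 22 → No. {price=40, status=used, rating=5, origin=imported, stock=2} → price = 40, stock = 2 → Yes.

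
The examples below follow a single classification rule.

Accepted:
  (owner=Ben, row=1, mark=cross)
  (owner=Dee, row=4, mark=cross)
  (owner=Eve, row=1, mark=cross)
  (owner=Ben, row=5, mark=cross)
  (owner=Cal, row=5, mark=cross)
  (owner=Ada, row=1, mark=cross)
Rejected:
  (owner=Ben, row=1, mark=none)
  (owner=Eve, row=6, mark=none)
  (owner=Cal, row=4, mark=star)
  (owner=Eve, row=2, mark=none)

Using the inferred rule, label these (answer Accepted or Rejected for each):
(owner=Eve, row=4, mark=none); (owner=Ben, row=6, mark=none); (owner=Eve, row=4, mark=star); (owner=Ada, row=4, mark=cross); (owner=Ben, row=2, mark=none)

The classifier is using: mark is cross.
(owner=Eve, row=4, mark=none): mark is none — does not fit, so Rejected.
(owner=Ben, row=6, mark=none): mark is none — does not fit, so Rejected.
(owner=Eve, row=4, mark=star): mark is star — does not fit, so Rejected.
(owner=Ada, row=4, mark=cross): mark is cross — satisfies this, so Accepted.
(owner=Ben, row=2, mark=none): mark is none — does not fit, so Rejected.

Rejected, Rejected, Rejected, Accepted, Rejected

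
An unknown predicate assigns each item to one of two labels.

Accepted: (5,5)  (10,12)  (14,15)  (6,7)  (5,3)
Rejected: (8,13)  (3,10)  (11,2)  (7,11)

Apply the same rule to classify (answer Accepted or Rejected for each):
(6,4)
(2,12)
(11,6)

One predicate separates the groups cleanly: |first − second| ≤ 2.

Accepted, Rejected, Rejected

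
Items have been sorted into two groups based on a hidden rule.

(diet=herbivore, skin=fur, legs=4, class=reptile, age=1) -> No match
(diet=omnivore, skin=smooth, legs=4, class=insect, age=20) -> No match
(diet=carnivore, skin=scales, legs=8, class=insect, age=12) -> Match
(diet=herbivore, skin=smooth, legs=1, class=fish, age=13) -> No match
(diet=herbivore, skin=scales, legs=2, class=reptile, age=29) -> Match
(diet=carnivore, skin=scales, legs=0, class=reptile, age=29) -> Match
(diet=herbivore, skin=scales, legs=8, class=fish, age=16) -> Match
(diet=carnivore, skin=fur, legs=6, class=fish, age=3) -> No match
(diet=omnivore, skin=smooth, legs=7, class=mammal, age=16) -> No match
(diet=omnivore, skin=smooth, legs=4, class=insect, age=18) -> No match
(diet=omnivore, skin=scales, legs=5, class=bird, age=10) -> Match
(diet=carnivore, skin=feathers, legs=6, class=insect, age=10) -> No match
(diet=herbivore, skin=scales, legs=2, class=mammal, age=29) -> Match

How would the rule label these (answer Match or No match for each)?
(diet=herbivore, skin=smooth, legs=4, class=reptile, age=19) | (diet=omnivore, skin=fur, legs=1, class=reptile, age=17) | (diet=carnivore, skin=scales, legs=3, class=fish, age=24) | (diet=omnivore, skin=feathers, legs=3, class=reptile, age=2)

No match, No match, Match, No match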